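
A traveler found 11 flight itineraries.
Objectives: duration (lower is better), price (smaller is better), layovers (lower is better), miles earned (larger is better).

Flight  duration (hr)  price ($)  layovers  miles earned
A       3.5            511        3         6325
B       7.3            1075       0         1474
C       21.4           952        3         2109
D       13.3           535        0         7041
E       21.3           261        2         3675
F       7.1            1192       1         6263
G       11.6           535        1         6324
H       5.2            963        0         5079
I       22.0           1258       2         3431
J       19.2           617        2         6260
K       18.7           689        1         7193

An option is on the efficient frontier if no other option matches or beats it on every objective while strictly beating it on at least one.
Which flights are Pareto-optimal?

A, D, E, F, G, H, K

A: not dominated (best duration).
B: dominated by H (duration 5.2≤7.3, price 963≤1075, layovers 0≤0, miles earned 5079≥1474).
C: dominated by A (duration 3.5≤21.4, price 511≤952, layovers 3≤3, miles earned 6325≥2109).
D: not dominated.
E: not dominated (best price).
F: not dominated.
G: not dominated.
H: not dominated.
I: dominated by D (duration 13.3≤22.0, price 535≤1258, layovers 0≤2, miles earned 7041≥3431).
J: dominated by D (duration 13.3≤19.2, price 535≤617, layovers 0≤2, miles earned 7041≥6260).
K: not dominated (best miles earned).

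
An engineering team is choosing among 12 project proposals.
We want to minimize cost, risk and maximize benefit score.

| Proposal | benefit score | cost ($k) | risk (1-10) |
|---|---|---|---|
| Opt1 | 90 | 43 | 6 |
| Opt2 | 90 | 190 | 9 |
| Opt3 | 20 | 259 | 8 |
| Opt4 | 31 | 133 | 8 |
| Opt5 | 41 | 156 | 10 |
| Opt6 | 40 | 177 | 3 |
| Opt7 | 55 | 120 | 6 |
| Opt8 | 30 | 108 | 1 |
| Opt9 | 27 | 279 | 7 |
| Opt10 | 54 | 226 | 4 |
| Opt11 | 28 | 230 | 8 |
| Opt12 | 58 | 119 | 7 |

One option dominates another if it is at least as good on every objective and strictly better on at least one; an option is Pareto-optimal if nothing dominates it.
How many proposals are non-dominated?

4

Opt1: not dominated (best cost).
Opt2: dominated by Opt1 (benefit score 90≥90, cost 43≤190, risk 6≤9).
Opt3: dominated by Opt1 (benefit score 90≥20, cost 43≤259, risk 6≤8).
Opt4: dominated by Opt1 (benefit score 90≥31, cost 43≤133, risk 6≤8).
Opt5: dominated by Opt1 (benefit score 90≥41, cost 43≤156, risk 6≤10).
Opt6: not dominated.
Opt7: dominated by Opt1 (benefit score 90≥55, cost 43≤120, risk 6≤6).
Opt8: not dominated (best risk).
Opt9: dominated by Opt1 (benefit score 90≥27, cost 43≤279, risk 6≤7).
Opt10: not dominated.
Opt11: dominated by Opt1 (benefit score 90≥28, cost 43≤230, risk 6≤8).
Opt12: dominated by Opt1 (benefit score 90≥58, cost 43≤119, risk 6≤7).
Pareto-optimal: Opt1, Opt6, Opt8, Opt10 → 4.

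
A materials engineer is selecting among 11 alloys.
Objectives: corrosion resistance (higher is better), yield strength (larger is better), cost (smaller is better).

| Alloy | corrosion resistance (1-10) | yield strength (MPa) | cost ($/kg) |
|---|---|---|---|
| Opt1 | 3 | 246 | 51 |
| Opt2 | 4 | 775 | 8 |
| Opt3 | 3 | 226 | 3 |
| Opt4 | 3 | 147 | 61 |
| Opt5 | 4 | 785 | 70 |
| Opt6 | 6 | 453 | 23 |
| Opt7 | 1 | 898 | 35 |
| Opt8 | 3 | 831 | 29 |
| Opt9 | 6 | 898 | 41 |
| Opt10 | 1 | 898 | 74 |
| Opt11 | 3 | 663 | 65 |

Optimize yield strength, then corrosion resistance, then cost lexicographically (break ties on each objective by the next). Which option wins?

First maximize yield strength: best is 898, kept {Opt7, Opt9, Opt10}.
Then maximize corrosion resistance: best is 6, kept {Opt9}.

Opt9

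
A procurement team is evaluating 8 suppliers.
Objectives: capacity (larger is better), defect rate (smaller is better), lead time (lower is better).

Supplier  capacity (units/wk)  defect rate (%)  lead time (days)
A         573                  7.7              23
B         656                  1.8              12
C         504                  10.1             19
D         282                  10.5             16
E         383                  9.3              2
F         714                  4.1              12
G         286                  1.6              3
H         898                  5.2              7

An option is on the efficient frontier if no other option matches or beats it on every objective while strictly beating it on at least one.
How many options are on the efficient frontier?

5

A: dominated by B (capacity 656≥573, defect rate 1.8≤7.7, lead time 12≤23).
B: not dominated.
C: dominated by B (capacity 656≥504, defect rate 1.8≤10.1, lead time 12≤19).
D: dominated by B (capacity 656≥282, defect rate 1.8≤10.5, lead time 12≤16).
E: not dominated (best lead time).
F: not dominated.
G: not dominated (best defect rate).
H: not dominated (best capacity).
Pareto-optimal: B, E, F, G, H → 5.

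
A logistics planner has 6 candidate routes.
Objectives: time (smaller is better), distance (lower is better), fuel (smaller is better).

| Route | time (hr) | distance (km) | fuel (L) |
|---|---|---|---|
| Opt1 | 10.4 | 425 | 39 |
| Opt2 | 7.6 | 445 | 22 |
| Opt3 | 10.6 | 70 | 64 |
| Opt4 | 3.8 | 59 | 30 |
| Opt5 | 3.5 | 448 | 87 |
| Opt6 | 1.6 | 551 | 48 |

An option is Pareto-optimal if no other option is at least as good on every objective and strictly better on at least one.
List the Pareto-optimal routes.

Opt2, Opt4, Opt5, Opt6

Opt1: dominated by Opt4 (time 3.8≤10.4, distance 59≤425, fuel 30≤39).
Opt2: not dominated (best fuel).
Opt3: dominated by Opt4 (time 3.8≤10.6, distance 59≤70, fuel 30≤64).
Opt4: not dominated (best distance).
Opt5: not dominated.
Opt6: not dominated (best time).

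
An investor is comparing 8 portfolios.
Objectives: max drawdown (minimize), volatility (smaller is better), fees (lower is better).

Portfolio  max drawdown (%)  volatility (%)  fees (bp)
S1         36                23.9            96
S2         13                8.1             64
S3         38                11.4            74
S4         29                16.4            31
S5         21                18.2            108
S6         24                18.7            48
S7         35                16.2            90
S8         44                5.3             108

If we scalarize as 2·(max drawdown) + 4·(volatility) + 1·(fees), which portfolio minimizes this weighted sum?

S2

S1: 2·36 + 4·23.9 + 1·96 = 263.6
S2: 2·13 + 4·8.1 + 1·64 = 122.4
S3: 2·38 + 4·11.4 + 1·74 = 195.6
S4: 2·29 + 4·16.4 + 1·31 = 154.6
S5: 2·21 + 4·18.2 + 1·108 = 222.8
S6: 2·24 + 4·18.7 + 1·48 = 170.8
S7: 2·35 + 4·16.2 + 1·90 = 224.8
S8: 2·44 + 4·5.3 + 1·108 = 217.2
Lowest: S2 at 122.4.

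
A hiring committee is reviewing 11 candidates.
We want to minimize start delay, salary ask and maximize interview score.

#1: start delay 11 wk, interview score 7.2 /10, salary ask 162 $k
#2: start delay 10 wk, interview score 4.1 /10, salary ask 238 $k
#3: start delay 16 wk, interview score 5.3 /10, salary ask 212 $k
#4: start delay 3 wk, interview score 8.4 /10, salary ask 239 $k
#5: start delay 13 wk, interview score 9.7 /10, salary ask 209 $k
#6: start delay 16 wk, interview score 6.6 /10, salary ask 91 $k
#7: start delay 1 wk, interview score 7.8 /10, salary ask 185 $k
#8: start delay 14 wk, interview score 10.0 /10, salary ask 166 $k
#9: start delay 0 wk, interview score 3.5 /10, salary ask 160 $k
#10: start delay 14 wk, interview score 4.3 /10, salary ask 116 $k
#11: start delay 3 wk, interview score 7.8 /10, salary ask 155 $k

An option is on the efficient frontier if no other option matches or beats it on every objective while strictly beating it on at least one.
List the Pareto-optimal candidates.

#4, #5, #6, #7, #8, #9, #10, #11

#1: dominated by #11 (start delay 3≤11, interview score 7.8≥7.2, salary ask 155≤162).
#2: dominated by #7 (start delay 1≤10, interview score 7.8≥4.1, salary ask 185≤238).
#3: dominated by #1 (start delay 11≤16, interview score 7.2≥5.3, salary ask 162≤212).
#4: not dominated.
#5: not dominated.
#6: not dominated (best salary ask).
#7: not dominated.
#8: not dominated (best interview score).
#9: not dominated (best start delay).
#10: not dominated.
#11: not dominated.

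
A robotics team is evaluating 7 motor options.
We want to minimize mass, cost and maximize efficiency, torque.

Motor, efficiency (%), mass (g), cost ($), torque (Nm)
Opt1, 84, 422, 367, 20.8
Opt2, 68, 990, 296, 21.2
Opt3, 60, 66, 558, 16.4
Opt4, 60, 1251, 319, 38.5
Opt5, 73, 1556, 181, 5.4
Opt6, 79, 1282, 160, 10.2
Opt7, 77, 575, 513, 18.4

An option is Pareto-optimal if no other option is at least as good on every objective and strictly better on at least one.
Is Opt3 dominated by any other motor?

No

Opt1: worse on mass (422 vs 66).
Opt2: worse on mass (990 vs 66).
Opt4: worse on mass (1251 vs 66).
Opt5: worse on mass (1556 vs 66).
Opt6: worse on mass (1282 vs 66).
Opt7: worse on mass (575 vs 66).
No option is at least as good as Opt3 on every objective and strictly better on one.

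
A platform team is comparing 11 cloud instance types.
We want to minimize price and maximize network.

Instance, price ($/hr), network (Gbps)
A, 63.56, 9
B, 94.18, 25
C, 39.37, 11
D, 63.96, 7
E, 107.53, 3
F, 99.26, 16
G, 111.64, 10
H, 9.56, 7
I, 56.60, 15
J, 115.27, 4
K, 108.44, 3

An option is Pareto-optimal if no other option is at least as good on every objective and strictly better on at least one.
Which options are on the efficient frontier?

B, C, H, I

A: dominated by C (price 39.37≤63.56, network 11≥9).
B: not dominated (best network).
C: not dominated.
D: dominated by A (price 63.56≤63.96, network 9≥7).
E: dominated by A (price 63.56≤107.53, network 9≥3).
F: dominated by B (price 94.18≤99.26, network 25≥16).
G: dominated by B (price 94.18≤111.64, network 25≥10).
H: not dominated (best price).
I: not dominated.
J: dominated by A (price 63.56≤115.27, network 9≥4).
K: dominated by A (price 63.56≤108.44, network 9≥3).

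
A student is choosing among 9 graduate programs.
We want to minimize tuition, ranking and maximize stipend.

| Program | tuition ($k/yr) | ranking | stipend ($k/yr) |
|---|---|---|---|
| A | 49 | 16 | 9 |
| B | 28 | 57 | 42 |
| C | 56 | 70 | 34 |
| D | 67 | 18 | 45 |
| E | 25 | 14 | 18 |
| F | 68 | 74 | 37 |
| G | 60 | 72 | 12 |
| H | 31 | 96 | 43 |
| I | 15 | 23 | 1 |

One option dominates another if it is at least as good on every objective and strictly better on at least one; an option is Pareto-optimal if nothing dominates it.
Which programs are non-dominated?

A: dominated by E (tuition 25≤49, ranking 14≤16, stipend 18≥9).
B: not dominated.
C: dominated by B (tuition 28≤56, ranking 57≤70, stipend 42≥34).
D: not dominated (best stipend).
E: not dominated (best ranking).
F: dominated by B (tuition 28≤68, ranking 57≤74, stipend 42≥37).
G: dominated by B (tuition 28≤60, ranking 57≤72, stipend 42≥12).
H: not dominated.
I: not dominated (best tuition).

B, D, E, H, I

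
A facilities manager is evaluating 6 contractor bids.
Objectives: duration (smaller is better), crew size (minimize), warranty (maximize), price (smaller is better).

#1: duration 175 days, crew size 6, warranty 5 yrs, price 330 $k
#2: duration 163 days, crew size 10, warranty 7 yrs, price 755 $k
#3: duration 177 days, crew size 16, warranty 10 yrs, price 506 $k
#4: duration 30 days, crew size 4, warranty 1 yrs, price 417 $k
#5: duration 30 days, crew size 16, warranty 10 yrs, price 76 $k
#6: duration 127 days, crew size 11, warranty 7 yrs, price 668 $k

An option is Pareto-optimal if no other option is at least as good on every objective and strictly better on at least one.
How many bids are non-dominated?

#1: not dominated.
#2: not dominated.
#3: dominated by #5 (duration 30≤177, crew size 16≤16, warranty 10≥10, price 76≤506).
#4: not dominated (best crew size).
#5: not dominated (best price).
#6: not dominated.
Pareto-optimal: #1, #2, #4, #5, #6 → 5.

5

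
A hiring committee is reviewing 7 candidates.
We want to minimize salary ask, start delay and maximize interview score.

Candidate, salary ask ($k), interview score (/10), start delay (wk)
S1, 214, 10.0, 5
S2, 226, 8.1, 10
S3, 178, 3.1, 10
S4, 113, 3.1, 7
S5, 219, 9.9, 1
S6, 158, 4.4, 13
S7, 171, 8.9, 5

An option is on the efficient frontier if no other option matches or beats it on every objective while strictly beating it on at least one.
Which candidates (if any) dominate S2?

S1, S5, S7

S1: salary ask 214≤226, interview score 10.0≥8.1, start delay 5≤10 — dominates S2.
S5: salary ask 219≤226, interview score 9.9≥8.1, start delay 1≤10 — dominates S2.
S7: salary ask 171≤226, interview score 8.9≥8.1, start delay 5≤10 — dominates S2.
Others (S3, S4, S6) are each worse than S2 on at least one objective.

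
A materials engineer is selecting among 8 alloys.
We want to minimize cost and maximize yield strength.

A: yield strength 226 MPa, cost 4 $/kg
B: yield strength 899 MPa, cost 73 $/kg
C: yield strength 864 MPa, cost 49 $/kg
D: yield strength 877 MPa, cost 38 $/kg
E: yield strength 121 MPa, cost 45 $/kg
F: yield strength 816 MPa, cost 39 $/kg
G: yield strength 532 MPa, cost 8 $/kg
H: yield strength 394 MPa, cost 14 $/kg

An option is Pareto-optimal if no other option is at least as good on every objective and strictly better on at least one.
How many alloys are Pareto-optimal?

A: not dominated (best cost).
B: not dominated (best yield strength).
C: dominated by D (yield strength 877≥864, cost 38≤49).
D: not dominated.
E: dominated by A (yield strength 226≥121, cost 4≤45).
F: dominated by D (yield strength 877≥816, cost 38≤39).
G: not dominated.
H: dominated by G (yield strength 532≥394, cost 8≤14).
Pareto-optimal: A, B, D, G → 4.

4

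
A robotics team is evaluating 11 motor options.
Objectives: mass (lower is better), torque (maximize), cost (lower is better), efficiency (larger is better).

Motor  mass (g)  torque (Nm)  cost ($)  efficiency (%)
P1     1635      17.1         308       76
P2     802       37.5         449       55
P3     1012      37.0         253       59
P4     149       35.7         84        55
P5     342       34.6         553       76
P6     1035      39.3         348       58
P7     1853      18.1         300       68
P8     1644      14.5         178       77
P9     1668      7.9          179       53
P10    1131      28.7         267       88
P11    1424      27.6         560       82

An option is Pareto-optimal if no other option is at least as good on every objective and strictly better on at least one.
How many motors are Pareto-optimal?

P1: dominated by P10 (mass 1131≤1635, torque 28.7≥17.1, cost 267≤308, efficiency 88≥76).
P2: not dominated.
P3: not dominated.
P4: not dominated (best mass).
P5: not dominated.
P6: not dominated (best torque).
P7: dominated by P10 (mass 1131≤1853, torque 28.7≥18.1, cost 267≤300, efficiency 88≥68).
P8: not dominated.
P9: dominated by P4 (mass 149≤1668, torque 35.7≥7.9, cost 84≤179, efficiency 55≥53).
P10: not dominated (best efficiency).
P11: dominated by P10 (mass 1131≤1424, torque 28.7≥27.6, cost 267≤560, efficiency 88≥82).
Pareto-optimal: P2, P3, P4, P5, P6, P8, P10 → 7.

7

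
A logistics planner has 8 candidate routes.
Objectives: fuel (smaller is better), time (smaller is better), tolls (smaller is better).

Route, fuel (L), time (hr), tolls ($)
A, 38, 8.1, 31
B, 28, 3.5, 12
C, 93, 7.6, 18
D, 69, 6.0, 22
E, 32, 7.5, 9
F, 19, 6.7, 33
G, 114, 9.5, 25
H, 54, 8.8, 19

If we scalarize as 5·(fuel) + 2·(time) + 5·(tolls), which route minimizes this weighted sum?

A: 5·38 + 2·8.1 + 5·31 = 361.2
B: 5·28 + 2·3.5 + 5·12 = 207.0
C: 5·93 + 2·7.6 + 5·18 = 570.2
D: 5·69 + 2·6.0 + 5·22 = 467.0
E: 5·32 + 2·7.5 + 5·9 = 220.0
F: 5·19 + 2·6.7 + 5·33 = 273.4
G: 5·114 + 2·9.5 + 5·25 = 714.0
H: 5·54 + 2·8.8 + 5·19 = 382.6
Lowest: B at 207.0.

B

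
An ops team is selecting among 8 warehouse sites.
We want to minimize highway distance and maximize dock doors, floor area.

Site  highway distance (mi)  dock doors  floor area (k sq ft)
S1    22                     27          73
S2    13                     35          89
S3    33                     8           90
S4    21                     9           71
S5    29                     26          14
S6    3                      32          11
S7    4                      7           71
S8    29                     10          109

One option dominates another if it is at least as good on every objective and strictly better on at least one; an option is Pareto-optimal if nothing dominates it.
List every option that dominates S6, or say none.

S1: worse on highway distance (22 vs 3).
S2: worse on highway distance (13 vs 3).
S3: worse on highway distance (33 vs 3).
S4: worse on highway distance (21 vs 3).
S5: worse on highway distance (29 vs 3).
S7: worse on highway distance (4 vs 3).
S8: worse on highway distance (29 vs 3).
No option dominates S6.

none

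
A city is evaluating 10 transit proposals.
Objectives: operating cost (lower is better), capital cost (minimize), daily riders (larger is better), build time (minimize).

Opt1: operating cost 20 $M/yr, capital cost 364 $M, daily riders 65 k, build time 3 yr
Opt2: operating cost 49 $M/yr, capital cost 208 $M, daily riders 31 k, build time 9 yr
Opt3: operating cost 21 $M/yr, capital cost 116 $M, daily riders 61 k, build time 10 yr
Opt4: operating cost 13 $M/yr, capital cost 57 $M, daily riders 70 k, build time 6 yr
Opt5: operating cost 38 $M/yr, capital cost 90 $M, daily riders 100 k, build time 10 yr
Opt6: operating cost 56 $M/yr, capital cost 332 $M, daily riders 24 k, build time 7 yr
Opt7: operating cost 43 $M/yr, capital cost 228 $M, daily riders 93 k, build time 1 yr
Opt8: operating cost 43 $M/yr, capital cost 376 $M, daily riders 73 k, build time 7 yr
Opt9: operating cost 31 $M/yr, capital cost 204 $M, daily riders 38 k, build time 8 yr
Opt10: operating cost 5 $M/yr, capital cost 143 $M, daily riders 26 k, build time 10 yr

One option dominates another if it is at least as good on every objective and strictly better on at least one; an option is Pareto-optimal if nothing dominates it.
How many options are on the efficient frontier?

5

Opt1: not dominated.
Opt2: dominated by Opt4 (operating cost 13≤49, capital cost 57≤208, daily riders 70≥31, build time 6≤9).
Opt3: dominated by Opt4 (operating cost 13≤21, capital cost 57≤116, daily riders 70≥61, build time 6≤10).
Opt4: not dominated (best capital cost).
Opt5: not dominated (best daily riders).
Opt6: dominated by Opt4 (operating cost 13≤56, capital cost 57≤332, daily riders 70≥24, build time 6≤7).
Opt7: not dominated (best build time).
Opt8: dominated by Opt7 (operating cost 43≤43, capital cost 228≤376, daily riders 93≥73, build time 1≤7).
Opt9: dominated by Opt4 (operating cost 13≤31, capital cost 57≤204, daily riders 70≥38, build time 6≤8).
Opt10: not dominated (best operating cost).
Pareto-optimal: Opt1, Opt4, Opt5, Opt7, Opt10 → 5.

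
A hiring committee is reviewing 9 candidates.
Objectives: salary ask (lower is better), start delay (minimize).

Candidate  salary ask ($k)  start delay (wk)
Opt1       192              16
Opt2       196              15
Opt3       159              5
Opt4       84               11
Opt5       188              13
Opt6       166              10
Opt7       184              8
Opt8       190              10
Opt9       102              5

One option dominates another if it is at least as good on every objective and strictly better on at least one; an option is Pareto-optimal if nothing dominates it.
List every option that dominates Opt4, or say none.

none

Opt1: worse on salary ask (192 vs 84).
Opt2: worse on salary ask (196 vs 84).
Opt3: worse on salary ask (159 vs 84).
Opt5: worse on salary ask (188 vs 84).
Opt6: worse on salary ask (166 vs 84).
Opt7: worse on salary ask (184 vs 84).
Opt8: worse on salary ask (190 vs 84).
Opt9: worse on salary ask (102 vs 84).
No option dominates Opt4.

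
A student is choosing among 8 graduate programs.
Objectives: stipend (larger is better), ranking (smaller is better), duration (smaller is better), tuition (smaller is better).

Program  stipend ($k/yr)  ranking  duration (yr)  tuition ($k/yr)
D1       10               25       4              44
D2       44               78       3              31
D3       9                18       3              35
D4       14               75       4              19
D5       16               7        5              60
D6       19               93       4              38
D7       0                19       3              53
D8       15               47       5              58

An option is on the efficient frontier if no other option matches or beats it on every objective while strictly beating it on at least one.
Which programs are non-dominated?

D1, D2, D3, D4, D5, D8

D1: not dominated.
D2: not dominated (best stipend).
D3: not dominated.
D4: not dominated (best tuition).
D5: not dominated (best ranking).
D6: dominated by D2 (stipend 44≥19, ranking 78≤93, duration 3≤4, tuition 31≤38).
D7: dominated by D3 (stipend 9≥0, ranking 18≤19, duration 3≤3, tuition 35≤53).
D8: not dominated.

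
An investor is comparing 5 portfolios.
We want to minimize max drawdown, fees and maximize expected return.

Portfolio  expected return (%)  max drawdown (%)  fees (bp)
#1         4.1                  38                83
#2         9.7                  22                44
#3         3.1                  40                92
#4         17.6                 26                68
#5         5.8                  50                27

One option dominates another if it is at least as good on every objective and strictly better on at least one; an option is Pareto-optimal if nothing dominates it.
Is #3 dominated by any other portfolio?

Yes

#1 vs #3: expected return 4.1≥3.1, max drawdown 38≤40, fees 83≤92 — #1 is at least as good on every objective and strictly better on at least one, so #1 dominates #3.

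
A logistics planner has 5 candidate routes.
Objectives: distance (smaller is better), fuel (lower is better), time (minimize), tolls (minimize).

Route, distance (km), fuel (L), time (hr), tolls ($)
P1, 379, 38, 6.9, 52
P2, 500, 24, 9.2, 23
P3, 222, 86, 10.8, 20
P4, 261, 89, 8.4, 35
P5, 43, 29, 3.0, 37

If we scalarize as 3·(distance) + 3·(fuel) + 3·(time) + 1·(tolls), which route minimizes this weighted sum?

P1: 3·379 + 3·38 + 3·6.9 + 1·52 = 1323.7
P2: 3·500 + 3·24 + 3·9.2 + 1·23 = 1622.6
P3: 3·222 + 3·86 + 3·10.8 + 1·20 = 976.4
P4: 3·261 + 3·89 + 3·8.4 + 1·35 = 1110.2
P5: 3·43 + 3·29 + 3·3.0 + 1·37 = 262.0
Lowest: P5 at 262.0.

P5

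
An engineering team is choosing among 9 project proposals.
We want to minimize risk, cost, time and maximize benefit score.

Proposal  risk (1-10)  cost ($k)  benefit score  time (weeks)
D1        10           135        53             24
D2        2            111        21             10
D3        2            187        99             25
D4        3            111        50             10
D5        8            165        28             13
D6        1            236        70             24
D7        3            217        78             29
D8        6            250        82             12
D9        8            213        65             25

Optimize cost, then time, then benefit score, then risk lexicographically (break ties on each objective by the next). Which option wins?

First minimize cost: best is 111, kept {D2, D4}.
Then minimize time: best is 10, kept {D2, D4}.
Then maximize benefit score: best is 50, kept {D4}.

D4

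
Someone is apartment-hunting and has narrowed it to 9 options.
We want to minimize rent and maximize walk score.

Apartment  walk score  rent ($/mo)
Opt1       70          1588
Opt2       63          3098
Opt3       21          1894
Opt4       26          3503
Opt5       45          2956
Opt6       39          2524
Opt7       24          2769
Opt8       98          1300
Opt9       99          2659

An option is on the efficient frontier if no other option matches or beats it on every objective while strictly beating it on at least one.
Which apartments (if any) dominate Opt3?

Opt1, Opt8

Opt1: walk score 70≥21, rent 1588≤1894 — dominates Opt3.
Opt8: walk score 98≥21, rent 1300≤1894 — dominates Opt3.
Others (Opt2, Opt4, Opt5, Opt6, Opt7, Opt9) are each worse than Opt3 on at least one objective.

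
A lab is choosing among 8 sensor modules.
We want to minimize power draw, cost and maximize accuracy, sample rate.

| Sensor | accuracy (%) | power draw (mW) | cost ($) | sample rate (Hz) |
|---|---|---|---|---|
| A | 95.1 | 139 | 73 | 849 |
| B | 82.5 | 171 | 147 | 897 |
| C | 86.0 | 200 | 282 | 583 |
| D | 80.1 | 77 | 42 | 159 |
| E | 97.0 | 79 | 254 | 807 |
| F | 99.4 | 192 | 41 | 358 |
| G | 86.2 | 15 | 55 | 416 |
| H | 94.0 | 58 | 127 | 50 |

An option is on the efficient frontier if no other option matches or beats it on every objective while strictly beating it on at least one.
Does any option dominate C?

Yes

A vs C: accuracy 95.1≥86.0, power draw 139≤200, cost 73≤282, sample rate 849≥583 — A is at least as good on every objective and strictly better on at least one, so A dominates C.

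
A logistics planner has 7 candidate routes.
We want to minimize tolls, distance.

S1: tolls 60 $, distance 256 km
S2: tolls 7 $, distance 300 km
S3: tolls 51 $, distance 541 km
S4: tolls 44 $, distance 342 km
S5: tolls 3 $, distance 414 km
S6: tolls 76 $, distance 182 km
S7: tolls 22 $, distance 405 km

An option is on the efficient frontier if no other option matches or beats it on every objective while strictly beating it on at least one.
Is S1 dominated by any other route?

No

S2: worse on distance (300 vs 256).
S3: worse on distance (541 vs 256).
S4: worse on distance (342 vs 256).
S5: worse on distance (414 vs 256).
S6: worse on tolls (76 vs 60).
S7: worse on distance (405 vs 256).
No option is at least as good as S1 on every objective and strictly better on one.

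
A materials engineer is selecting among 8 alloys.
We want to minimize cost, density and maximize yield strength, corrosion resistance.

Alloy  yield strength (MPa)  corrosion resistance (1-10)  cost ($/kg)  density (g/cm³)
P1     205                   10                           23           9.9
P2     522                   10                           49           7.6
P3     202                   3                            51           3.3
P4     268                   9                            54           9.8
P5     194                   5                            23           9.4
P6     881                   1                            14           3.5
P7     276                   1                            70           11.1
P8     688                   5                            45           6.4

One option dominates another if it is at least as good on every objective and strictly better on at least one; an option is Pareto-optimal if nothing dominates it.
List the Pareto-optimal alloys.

P1: not dominated.
P2: not dominated.
P3: not dominated (best density).
P4: dominated by P2 (yield strength 522≥268, corrosion resistance 10≥9, cost 49≤54, density 7.6≤9.8).
P5: not dominated.
P6: not dominated (best yield strength).
P7: dominated by P2 (yield strength 522≥276, corrosion resistance 10≥1, cost 49≤70, density 7.6≤11.1).
P8: not dominated.

P1, P2, P3, P5, P6, P8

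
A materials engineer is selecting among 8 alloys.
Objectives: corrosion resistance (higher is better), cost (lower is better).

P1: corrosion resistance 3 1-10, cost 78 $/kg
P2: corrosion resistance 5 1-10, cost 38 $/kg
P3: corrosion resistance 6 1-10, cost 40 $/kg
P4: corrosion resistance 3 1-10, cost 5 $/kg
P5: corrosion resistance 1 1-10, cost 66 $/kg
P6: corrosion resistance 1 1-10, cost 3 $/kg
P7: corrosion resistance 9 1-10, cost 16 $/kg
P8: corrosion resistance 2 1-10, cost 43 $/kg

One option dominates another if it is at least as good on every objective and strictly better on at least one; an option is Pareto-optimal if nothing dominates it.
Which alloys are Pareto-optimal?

P1: dominated by P2 (corrosion resistance 5≥3, cost 38≤78).
P2: dominated by P7 (corrosion resistance 9≥5, cost 16≤38).
P3: dominated by P7 (corrosion resistance 9≥6, cost 16≤40).
P4: not dominated.
P5: dominated by P2 (corrosion resistance 5≥1, cost 38≤66).
P6: not dominated (best cost).
P7: not dominated (best corrosion resistance).
P8: dominated by P2 (corrosion resistance 5≥2, cost 38≤43).

P4, P6, P7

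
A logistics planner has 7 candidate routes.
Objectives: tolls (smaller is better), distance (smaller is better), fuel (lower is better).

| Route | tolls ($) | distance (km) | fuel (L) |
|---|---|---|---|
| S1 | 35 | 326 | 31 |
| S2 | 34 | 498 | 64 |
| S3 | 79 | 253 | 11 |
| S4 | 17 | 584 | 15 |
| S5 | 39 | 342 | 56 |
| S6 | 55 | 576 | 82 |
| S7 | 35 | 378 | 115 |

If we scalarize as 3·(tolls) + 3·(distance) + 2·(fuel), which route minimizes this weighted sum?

S1: 3·35 + 3·326 + 2·31 = 1145
S2: 3·34 + 3·498 + 2·64 = 1724
S3: 3·79 + 3·253 + 2·11 = 1018
S4: 3·17 + 3·584 + 2·15 = 1833
S5: 3·39 + 3·342 + 2·56 = 1255
S6: 3·55 + 3·576 + 2·82 = 2057
S7: 3·35 + 3·378 + 2·115 = 1469
Lowest: S3 at 1018.

S3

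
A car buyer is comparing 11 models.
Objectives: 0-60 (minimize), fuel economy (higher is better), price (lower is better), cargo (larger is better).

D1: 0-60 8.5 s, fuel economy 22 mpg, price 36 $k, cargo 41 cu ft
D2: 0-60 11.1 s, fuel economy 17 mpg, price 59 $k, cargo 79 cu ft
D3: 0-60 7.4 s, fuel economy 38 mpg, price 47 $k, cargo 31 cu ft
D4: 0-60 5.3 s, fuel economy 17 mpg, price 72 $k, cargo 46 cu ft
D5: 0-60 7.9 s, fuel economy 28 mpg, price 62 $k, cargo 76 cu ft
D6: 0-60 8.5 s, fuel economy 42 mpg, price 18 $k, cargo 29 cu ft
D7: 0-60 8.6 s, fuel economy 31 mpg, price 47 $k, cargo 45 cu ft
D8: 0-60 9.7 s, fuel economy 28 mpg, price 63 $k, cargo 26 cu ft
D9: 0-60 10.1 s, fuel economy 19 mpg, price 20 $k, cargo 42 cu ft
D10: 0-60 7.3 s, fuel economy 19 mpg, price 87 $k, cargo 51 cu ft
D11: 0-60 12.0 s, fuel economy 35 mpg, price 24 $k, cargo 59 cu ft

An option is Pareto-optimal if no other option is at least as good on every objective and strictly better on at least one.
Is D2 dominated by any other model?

No

D1: worse on cargo (41 vs 79).
D3: worse on cargo (31 vs 79).
D4: worse on price (72 vs 59).
D5: worse on price (62 vs 59).
D6: worse on cargo (29 vs 79).
D7: worse on cargo (45 vs 79).
D8: worse on price (63 vs 59).
D9: worse on cargo (42 vs 79).
D10: worse on price (87 vs 59).
D11: worse on 0-60 (12.0 vs 11.1).
No option is at least as good as D2 on every objective and strictly better on one.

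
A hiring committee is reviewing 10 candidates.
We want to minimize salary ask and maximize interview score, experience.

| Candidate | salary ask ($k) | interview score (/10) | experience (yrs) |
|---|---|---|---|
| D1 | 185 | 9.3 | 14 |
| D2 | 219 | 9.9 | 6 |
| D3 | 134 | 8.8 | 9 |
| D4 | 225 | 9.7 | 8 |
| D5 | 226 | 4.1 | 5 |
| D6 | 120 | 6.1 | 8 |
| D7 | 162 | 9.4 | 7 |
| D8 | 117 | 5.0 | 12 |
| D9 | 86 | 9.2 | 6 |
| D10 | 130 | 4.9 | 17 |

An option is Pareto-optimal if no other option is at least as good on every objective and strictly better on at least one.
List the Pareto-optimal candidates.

D1, D2, D3, D4, D6, D7, D8, D9, D10

D1: not dominated.
D2: not dominated (best interview score).
D3: not dominated.
D4: not dominated.
D5: dominated by D1 (salary ask 185≤226, interview score 9.3≥4.1, experience 14≥5).
D6: not dominated.
D7: not dominated.
D8: not dominated.
D9: not dominated (best salary ask).
D10: not dominated (best experience).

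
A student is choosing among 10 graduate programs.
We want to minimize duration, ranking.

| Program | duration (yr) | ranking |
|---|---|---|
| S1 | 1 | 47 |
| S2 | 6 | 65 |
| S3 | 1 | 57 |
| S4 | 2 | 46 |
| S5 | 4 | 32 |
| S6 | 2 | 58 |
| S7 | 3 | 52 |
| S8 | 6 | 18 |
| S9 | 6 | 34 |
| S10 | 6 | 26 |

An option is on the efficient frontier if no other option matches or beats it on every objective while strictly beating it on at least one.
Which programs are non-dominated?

S1, S4, S5, S8

S1: not dominated.
S2: dominated by S1 (duration 1≤6, ranking 47≤65).
S3: dominated by S1 (duration 1≤1, ranking 47≤57).
S4: not dominated.
S5: not dominated.
S6: dominated by S1 (duration 1≤2, ranking 47≤58).
S7: dominated by S1 (duration 1≤3, ranking 47≤52).
S8: not dominated (best ranking).
S9: dominated by S5 (duration 4≤6, ranking 32≤34).
S10: dominated by S8 (duration 6≤6, ranking 18≤26).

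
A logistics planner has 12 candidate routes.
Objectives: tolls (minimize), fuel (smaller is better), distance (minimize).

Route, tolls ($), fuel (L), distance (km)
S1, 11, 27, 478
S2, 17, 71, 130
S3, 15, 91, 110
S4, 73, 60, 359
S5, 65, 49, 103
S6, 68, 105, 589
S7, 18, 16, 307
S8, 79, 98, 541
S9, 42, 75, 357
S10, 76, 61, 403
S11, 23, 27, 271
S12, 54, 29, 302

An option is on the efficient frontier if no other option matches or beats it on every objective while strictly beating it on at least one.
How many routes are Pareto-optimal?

S1: not dominated (best tolls).
S2: not dominated.
S3: not dominated.
S4: dominated by S5 (tolls 65≤73, fuel 49≤60, distance 103≤359).
S5: not dominated (best distance).
S6: dominated by S1 (tolls 11≤68, fuel 27≤105, distance 478≤589).
S7: not dominated (best fuel).
S8: dominated by S1 (tolls 11≤79, fuel 27≤98, distance 478≤541).
S9: dominated by S2 (tolls 17≤42, fuel 71≤75, distance 130≤357).
S10: dominated by S4 (tolls 73≤76, fuel 60≤61, distance 359≤403).
S11: not dominated.
S12: dominated by S11 (tolls 23≤54, fuel 27≤29, distance 271≤302).
Pareto-optimal: S1, S2, S3, S5, S7, S11 → 6.

6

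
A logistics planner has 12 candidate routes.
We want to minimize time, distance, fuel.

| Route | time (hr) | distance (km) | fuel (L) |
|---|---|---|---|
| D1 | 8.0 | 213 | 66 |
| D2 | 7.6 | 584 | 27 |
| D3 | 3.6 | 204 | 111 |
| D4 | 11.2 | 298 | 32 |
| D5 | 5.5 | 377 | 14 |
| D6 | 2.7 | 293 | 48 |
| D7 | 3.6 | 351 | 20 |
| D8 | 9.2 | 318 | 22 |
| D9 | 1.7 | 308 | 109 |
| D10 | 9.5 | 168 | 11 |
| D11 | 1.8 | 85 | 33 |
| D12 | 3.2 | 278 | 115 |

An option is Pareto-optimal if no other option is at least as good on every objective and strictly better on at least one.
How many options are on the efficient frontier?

6

D1: dominated by D11 (time 1.8≤8.0, distance 85≤213, fuel 33≤66).
D2: dominated by D5 (time 5.5≤7.6, distance 377≤584, fuel 14≤27).
D3: dominated by D11 (time 1.8≤3.6, distance 85≤204, fuel 33≤111).
D4: dominated by D10 (time 9.5≤11.2, distance 168≤298, fuel 11≤32).
D5: not dominated.
D6: dominated by D11 (time 1.8≤2.7, distance 85≤293, fuel 33≤48).
D7: not dominated.
D8: not dominated.
D9: not dominated (best time).
D10: not dominated (best fuel).
D11: not dominated (best distance).
D12: dominated by D11 (time 1.8≤3.2, distance 85≤278, fuel 33≤115).
Pareto-optimal: D5, D7, D8, D9, D10, D11 → 6.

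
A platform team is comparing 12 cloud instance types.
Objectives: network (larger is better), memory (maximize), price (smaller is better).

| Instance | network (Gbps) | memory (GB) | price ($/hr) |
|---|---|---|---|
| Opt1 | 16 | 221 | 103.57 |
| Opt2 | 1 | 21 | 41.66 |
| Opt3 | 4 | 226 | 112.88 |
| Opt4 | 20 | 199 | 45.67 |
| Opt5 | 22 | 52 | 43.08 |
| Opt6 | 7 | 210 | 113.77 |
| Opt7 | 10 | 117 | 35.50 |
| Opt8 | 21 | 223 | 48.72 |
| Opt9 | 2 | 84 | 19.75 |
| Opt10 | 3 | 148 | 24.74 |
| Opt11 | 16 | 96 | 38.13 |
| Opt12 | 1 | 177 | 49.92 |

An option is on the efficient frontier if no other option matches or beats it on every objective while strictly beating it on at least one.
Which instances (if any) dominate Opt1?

Opt8

Opt8: network 21≥16, memory 223≥221, price 48.72≤103.57 — dominates Opt1.
Others (Opt2, Opt3, Opt4, Opt5, Opt6, Opt7, Opt9, Opt10, Opt11, Opt12) are each worse than Opt1 on at least one objective.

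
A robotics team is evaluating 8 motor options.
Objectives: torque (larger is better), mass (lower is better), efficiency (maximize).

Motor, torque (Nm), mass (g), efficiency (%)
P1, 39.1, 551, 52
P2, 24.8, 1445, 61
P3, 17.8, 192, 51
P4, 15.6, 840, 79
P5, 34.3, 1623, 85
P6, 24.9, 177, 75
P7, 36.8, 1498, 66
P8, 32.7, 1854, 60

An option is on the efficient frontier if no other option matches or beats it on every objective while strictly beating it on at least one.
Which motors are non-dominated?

P1, P4, P5, P6, P7

P1: not dominated (best torque).
P2: dominated by P6 (torque 24.9≥24.8, mass 177≤1445, efficiency 75≥61).
P3: dominated by P6 (torque 24.9≥17.8, mass 177≤192, efficiency 75≥51).
P4: not dominated.
P5: not dominated (best efficiency).
P6: not dominated (best mass).
P7: not dominated.
P8: dominated by P5 (torque 34.3≥32.7, mass 1623≤1854, efficiency 85≥60).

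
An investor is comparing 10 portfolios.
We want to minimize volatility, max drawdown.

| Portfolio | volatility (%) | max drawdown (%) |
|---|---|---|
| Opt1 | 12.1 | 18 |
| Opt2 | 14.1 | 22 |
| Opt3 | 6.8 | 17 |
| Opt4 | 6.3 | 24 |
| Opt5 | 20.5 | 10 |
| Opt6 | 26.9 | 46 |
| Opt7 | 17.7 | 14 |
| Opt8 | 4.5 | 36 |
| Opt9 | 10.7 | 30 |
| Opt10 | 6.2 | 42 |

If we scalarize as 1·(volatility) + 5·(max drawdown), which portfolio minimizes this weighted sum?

Opt5

Opt1: 1·12.1 + 5·18 = 102.1
Opt2: 1·14.1 + 5·22 = 124.1
Opt3: 1·6.8 + 5·17 = 91.8
Opt4: 1·6.3 + 5·24 = 126.3
Opt5: 1·20.5 + 5·10 = 70.5
Opt6: 1·26.9 + 5·46 = 256.9
Opt7: 1·17.7 + 5·14 = 87.7
Opt8: 1·4.5 + 5·36 = 184.5
Opt9: 1·10.7 + 5·30 = 160.7
Opt10: 1·6.2 + 5·42 = 216.2
Lowest: Opt5 at 70.5.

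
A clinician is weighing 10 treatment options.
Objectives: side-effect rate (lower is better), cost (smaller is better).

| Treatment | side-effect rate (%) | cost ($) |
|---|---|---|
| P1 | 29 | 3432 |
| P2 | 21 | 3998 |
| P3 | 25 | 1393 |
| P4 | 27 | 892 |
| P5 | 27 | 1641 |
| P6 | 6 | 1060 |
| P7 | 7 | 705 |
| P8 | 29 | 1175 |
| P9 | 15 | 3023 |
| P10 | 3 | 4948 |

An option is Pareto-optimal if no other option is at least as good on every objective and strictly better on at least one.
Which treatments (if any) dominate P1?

P3, P4, P5, P6, P7, P8, P9

P3: side-effect rate 25≤29, cost 1393≤3432 — dominates P1.
P4: side-effect rate 27≤29, cost 892≤3432 — dominates P1.
P5: side-effect rate 27≤29, cost 1641≤3432 — dominates P1.
P6: side-effect rate 6≤29, cost 1060≤3432 — dominates P1.
P7: side-effect rate 7≤29, cost 705≤3432 — dominates P1.
P8: side-effect rate 29≤29, cost 1175≤3432 — dominates P1.
P9: side-effect rate 15≤29, cost 3023≤3432 — dominates P1.
Others (P2, P10) are each worse than P1 on at least one objective.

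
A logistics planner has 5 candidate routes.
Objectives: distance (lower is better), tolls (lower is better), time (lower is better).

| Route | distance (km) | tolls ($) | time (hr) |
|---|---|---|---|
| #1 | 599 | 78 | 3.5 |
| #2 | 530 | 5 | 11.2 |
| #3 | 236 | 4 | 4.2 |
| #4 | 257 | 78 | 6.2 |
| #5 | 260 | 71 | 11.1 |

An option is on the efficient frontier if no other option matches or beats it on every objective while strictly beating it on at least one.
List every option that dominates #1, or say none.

none

#2: worse on time (11.2 vs 3.5).
#3: worse on time (4.2 vs 3.5).
#4: worse on time (6.2 vs 3.5).
#5: worse on time (11.1 vs 3.5).
No option dominates #1.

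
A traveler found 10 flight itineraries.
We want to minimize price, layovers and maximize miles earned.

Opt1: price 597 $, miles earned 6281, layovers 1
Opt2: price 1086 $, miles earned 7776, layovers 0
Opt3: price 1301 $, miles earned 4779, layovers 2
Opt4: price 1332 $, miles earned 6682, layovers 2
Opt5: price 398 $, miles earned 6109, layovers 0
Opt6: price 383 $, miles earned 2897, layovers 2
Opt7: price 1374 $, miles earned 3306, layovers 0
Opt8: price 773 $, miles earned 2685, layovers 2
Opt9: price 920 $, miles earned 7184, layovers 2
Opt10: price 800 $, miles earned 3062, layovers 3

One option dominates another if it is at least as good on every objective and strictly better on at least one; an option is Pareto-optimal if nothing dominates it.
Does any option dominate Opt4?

Yes

Opt2 vs Opt4: price 1086≤1332, miles earned 7776≥6682, layovers 0≤2 — Opt2 is at least as good on every objective and strictly better on at least one, so Opt2 dominates Opt4.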